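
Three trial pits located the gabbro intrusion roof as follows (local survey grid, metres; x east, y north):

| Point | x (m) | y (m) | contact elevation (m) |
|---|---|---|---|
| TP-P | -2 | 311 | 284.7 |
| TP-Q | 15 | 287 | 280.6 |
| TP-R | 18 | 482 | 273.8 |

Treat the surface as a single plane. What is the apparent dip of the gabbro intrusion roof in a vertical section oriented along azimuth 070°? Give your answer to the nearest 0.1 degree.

Two edge vectors: TP-P→TP-Q = (17, -24, -4.1), TP-P→TP-R = (20, 171, -10.9).
Normal n = (TP-P→TP-Q) × (TP-P→TP-R) = (962.7, 103.3, 3387).
So ∂z/∂x = −n_x/n_z = −0.28423 and ∂z/∂y = −n_y/n_z = −0.03050.
Unit vector along 070° is (sin 70°, cos 70°) = (0.9397, 0.3420).
Slope in that direction = a·(0.9397) + b·(0.3420) = −0.27752.
Apparent dip = arctan|0.27752| = 15.5° (true dip is 16.0°, so apparent ≤ true as expected).

15.5°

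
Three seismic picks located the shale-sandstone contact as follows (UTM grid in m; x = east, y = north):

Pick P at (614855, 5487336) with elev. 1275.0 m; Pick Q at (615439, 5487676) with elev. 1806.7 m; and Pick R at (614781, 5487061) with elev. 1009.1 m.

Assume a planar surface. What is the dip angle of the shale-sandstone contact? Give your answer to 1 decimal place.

Let the plane be z = a·x + b·y + c.
Pick Q−Pick P: 584a + 340b = 531.7;  Pick R−Pick P: −74a − 275b = −265.9.
Solving gives a = 0.41208, b = 0.85602.
Gradient magnitude |∇z| = √(a² + b²) = √(0.16981 + 0.73278) = 0.95004.
True dip = arctan(0.95004) = 43.5°, dipping toward SSW (azimuth ≈ 206°).

43.5°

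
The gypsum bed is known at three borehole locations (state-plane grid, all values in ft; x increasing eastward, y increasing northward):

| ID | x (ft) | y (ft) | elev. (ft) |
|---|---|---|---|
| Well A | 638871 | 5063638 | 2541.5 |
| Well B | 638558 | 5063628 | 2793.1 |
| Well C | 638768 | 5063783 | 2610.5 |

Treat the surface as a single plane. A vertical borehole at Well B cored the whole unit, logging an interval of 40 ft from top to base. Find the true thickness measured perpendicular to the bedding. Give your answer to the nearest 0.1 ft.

31.1 ft

Two edge vectors: Well A→Well B = (-313, -10, 251.6), Well A→Well C = (-103, 145, 69).
Normal n = (Well A→Well B) × (Well A→Well C) = (-37172, -4317.8, -46415).
So ∂z/∂x = −n_x/n_z = −0.80086 and ∂z/∂y = −n_y/n_z = −0.09303.
|∇z| = √(a²+b²) = 0.80625, so dip δ = arctan(0.80625) = 38.88°.
True thickness = vertical thickness × cos δ = 40 × cos 38.88° = 31.1 ft.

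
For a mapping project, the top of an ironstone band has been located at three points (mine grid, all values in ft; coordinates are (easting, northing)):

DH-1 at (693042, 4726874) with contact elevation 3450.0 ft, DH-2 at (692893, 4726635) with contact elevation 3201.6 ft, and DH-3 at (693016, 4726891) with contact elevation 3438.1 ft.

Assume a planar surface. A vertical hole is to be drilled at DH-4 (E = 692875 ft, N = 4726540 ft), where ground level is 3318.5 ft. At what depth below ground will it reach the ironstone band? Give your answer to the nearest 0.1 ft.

182.3 ft

Let the plane be z = a·E + b·N + c.
DH-2−DH-1: −149a − 239b = −248.4;  DH-3−DH-1: −26a + 17b = −11.9.
Solving gives a = 0.807922716, b = 0.535646507.
Then c = 3450 − a·693042 − b·4726874 = −3088407.92.
At (692875, 4726540): z_contact = 559789.45 + 2531754.64 − 3088407.92 = 3136.17 ft.
Depth below ground = 3318.5 − 3136.17 = 182.3 ft.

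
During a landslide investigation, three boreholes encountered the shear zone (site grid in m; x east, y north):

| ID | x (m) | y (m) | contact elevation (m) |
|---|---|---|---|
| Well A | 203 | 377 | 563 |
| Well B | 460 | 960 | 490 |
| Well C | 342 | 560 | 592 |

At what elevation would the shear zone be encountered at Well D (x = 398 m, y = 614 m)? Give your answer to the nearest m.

Let the plane be z = a·x + b·y + c.
Well B−Well A: 257a + 583b = −73;  Well C−Well A: 139a + 183b = 29.
Solving gives a = 0.89002, b = −0.51756.
Then c = 563 − a·203 − b·377 = 577.44.
At (398, 614): z = 354.2 − 317.8 + 577.44 = 613.9 m.

614 m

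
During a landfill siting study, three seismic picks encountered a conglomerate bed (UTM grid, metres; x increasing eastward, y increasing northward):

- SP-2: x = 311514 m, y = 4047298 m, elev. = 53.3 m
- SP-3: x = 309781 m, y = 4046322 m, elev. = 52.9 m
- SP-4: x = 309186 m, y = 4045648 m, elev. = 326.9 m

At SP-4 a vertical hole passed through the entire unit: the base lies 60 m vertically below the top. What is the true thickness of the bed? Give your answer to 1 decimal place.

44.0 m

Let the plane be z = a·x + b·y + c.
SP-3−SP-2: −1733a − 976b = −0.4;  SP-4−SP-2: −2328a − 1650b = 273.6.
Solving gives a = 0.45579, b = −0.80889.
|∇z| = √(a²+b²) = 0.92847, so dip δ = arctan(0.92847) = 42.88°.
True thickness = vertical thickness × cos δ = 60 × cos 42.88° = 44.0 m.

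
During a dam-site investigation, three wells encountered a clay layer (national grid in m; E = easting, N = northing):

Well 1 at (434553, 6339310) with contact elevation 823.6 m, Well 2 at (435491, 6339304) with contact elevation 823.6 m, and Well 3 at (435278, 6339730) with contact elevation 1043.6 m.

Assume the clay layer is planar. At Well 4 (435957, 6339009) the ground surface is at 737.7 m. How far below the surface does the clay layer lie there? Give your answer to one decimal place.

Two edge vectors: Well 1→Well 2 = (938, -6, 0), Well 1→Well 3 = (725, 420, 220).
Normal n = (Well 1→Well 2) × (Well 1→Well 3) = (-1320, -206360, 398310).
So ∂z/∂E = −n_x/n_z = 0.003314002 and ∂z/∂N = −n_y/n_z = 0.518088926.
Intercept c from Well 1: 823.6 − 1440.11 − 3284326.31 = −3284942.82.
At (435957, 6339009): z_contact = 1444.76 + 3284170.36 − 3284942.82 = 672.31 m.
Depth below ground = 737.7 − 672.31 = 65.4 m.

65.4 m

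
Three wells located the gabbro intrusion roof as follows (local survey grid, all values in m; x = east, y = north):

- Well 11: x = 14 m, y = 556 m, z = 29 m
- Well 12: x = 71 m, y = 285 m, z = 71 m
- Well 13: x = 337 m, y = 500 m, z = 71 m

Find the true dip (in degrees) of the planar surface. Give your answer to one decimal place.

Let the plane be z = a·x + b·y + c.
Well 12−Well 11: 57a − 271b = 42;  Well 13−Well 11: 323a − 56b = 42.
Solving gives a = 0.10707, b = −0.13246.
Gradient magnitude |∇z| = √(a² + b²) = √(0.01146 + 0.01755) = 0.17032.
True dip = arctan(0.17032) = 9.7°, dipping toward NW (azimuth ≈ 321°).

9.7°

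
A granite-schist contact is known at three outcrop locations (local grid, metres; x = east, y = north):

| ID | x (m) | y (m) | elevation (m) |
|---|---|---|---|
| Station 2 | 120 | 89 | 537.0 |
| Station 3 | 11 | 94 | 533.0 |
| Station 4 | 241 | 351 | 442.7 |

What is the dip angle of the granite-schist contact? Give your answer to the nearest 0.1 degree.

Let the plane be z = a·x + b·y + c.
Station 3−Station 2: −109a + 5b = −4;  Station 4−Station 2: 121a + 262b = −94.3.
Solving gives a = 0.01977, b = −0.36905.
Gradient magnitude |∇z| = √(a² + b²) = √(0.00039 + 0.13620) = 0.36958.
True dip = arctan(0.36958) = 20.3°, dipping toward N (azimuth ≈ 357°).

20.3°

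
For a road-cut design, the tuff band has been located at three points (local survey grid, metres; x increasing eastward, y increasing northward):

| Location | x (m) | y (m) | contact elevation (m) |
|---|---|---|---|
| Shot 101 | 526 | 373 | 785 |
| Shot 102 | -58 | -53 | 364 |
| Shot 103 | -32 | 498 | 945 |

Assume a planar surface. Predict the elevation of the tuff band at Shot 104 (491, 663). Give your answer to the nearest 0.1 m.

1093.2 m

Let the plane be z = a·x + b·y + c.
Shot 102−Shot 101: −584a − 426b = −421;  Shot 103−Shot 101: −558a + 125b = 160.
Solving gives a = −0.05000, b = 1.05681.
Then c = 785 − a·526 − b·373 = 417.11.
At (491, 663): z = −24.5 + 700.7 + 417.11 = 1093.2 m.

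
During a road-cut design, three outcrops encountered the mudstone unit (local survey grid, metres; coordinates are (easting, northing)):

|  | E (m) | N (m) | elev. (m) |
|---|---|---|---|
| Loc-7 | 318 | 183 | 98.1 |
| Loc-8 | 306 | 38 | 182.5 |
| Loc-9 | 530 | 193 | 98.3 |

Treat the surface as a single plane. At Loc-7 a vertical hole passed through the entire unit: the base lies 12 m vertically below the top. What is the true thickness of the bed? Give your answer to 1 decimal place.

Let the plane be z = a·E + b·N + c.
Loc-8−Loc-7: −12a − 145b = 84.4;  Loc-9−Loc-7: 212a + 10b = 0.2.
Solving gives a = 0.02851, b = −0.58443.
|∇z| = √(a²+b²) = 0.58512, so dip δ = arctan(0.58512) = 30.33°.
True thickness = vertical thickness × cos δ = 12 × cos 30.33° = 10.4 m.

10.4 m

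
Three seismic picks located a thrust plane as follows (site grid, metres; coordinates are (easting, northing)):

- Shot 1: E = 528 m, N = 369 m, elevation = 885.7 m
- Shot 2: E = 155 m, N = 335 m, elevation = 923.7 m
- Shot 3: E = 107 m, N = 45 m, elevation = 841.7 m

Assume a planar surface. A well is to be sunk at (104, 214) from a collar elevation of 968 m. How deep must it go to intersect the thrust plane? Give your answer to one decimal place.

74.5 m

Two edge vectors: Shot 1→Shot 2 = (-373, -34, 38), Shot 1→Shot 3 = (-421, -324, -44).
Normal n = (Shot 1→Shot 2) × (Shot 1→Shot 3) = (13808, -32410, 106538).
So ∂z/∂E = −n_x/n_z = −0.12961 and ∂z/∂N = −n_y/n_z = 0.30421.
Intercept c from Shot 1: 885.7 + 68.43 − 112.25 = 841.88.
At (104, 214): z_contact = −13.48 + 65.10 + 841.88 = 893.50 m.
Depth below ground = 968 − 893.50 = 74.5 m.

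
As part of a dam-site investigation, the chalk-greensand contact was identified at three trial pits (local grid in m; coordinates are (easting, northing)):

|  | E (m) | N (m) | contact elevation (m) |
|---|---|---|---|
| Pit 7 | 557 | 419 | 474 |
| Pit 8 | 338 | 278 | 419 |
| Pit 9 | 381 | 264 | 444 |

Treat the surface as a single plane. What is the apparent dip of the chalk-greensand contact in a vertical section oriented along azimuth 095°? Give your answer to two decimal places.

26.49°

Let the plane be z = a·E + b·N + c.
Pit 8−Pit 7: −219a − 141b = −55;  Pit 9−Pit 7: −176a − 155b = −30.
Solving gives a = 0.47048, b = −0.34067.
Unit vector along 095° is (sin 95°, cos 95°) = (0.9962, -0.0872).
Slope in that direction = a·(0.9962) + b·(-0.0872) = 0.49838.
Apparent dip = arctan|0.49838| = 26.49° (true dip is 30.2°, so apparent ≤ true as expected).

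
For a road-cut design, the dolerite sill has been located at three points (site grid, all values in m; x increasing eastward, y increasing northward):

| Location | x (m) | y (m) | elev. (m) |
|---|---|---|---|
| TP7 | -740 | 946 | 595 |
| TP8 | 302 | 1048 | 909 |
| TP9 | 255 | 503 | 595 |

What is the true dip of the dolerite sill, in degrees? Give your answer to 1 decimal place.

Two edge vectors: TP7→TP8 = (1042, 102, 314), TP7→TP9 = (995, -443, 0).
Normal n = (TP7→TP8) × (TP7→TP9) = (139102, 312430, -563096).
So ∂z/∂x = −n_x/n_z = 0.24703 and ∂z/∂y = −n_y/n_z = 0.55484.
Gradient magnitude |∇z| = √(a² + b²) = √(0.06102 + 0.30785) = 0.60735.
True dip = arctan(0.60735) = 31.3°, dipping toward SSW (azimuth ≈ 204°).

31.3°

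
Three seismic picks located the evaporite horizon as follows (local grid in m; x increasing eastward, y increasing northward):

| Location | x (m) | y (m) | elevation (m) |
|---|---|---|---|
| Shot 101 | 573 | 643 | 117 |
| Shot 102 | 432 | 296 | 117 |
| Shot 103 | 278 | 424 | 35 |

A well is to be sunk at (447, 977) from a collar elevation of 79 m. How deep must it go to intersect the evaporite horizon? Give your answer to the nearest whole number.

Two edge vectors: Shot 101→Shot 102 = (-141, -347, 0), Shot 101→Shot 103 = (-295, -219, -82).
Normal n = (Shot 101→Shot 102) × (Shot 101→Shot 103) = (28454, -11562, -71486).
So ∂z/∂x = −n_x/n_z = 0.39804 and ∂z/∂y = −n_y/n_z = −0.16174.
Intercept c from Shot 101: 117 − 228.07 + 104.00 = −7.08.
At (447, 977): z_contact = 177.9 − 158.0 − 7.08 = 12.8 m.
Depth below ground = 79 − 12.8 = 66 m.

66 m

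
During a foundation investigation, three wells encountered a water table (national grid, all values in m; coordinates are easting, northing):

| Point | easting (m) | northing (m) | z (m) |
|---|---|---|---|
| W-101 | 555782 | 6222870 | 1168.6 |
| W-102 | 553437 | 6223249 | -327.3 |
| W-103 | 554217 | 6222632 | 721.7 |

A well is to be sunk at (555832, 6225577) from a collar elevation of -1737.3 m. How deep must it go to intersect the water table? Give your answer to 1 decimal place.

111.8 m

Let the plane be z = a·easting + b·northing + c.
W-102−W-101: −2345a + 379b = −1495.9;  W-103−W-101: −1565a − 238b = −446.9.
Solving gives a = 0.456374881, b = −1.123221382.
Then c = 1168.6 − a·555782 − b·6222870 = 6737184.30.
At (555832, 6225577): z_contact = 253667.76 − 6992701.20 + 6737184.30 = -1849.14 m.
Depth below ground = -1737.3 − (-1849.14) = 111.8 m.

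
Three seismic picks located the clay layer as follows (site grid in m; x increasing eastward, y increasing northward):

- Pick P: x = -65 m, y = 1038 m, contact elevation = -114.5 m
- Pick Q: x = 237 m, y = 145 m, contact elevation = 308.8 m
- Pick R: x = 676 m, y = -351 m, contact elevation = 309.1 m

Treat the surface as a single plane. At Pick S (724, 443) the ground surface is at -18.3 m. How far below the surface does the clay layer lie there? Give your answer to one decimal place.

323.0 m

Let the plane be z = a·x + b·y + c.
Pick Q−Pick P: 302a − 893b = 423.3;  Pick R−Pick P: 741a − 1389b = 423.6.
Solving gives a = −0.865642, b = −0.766768.
Then c = -114.5 − a·-65 − b·1038 = 625.14.
At (724, 443): z_contact = −626.73 − 339.68 + 625.14 = -341.26 m.
Depth below ground = -18.3 − (-341.26) = 323.0 m.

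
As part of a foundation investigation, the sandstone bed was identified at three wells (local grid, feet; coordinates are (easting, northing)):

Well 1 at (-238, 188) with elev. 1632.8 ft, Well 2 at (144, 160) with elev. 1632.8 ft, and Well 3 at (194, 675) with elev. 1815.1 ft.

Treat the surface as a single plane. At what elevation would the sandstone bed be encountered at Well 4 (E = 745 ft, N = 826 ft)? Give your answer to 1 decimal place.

Two edge vectors: Well 1→Well 2 = (382, -28, 0), Well 1→Well 3 = (432, 487, 182.3).
Normal n = (Well 1→Well 2) × (Well 1→Well 3) = (-5104.4, -69638.6, 198130).
So ∂z/∂E = −n_x/n_z = 0.02576 and ∂z/∂N = −n_y/n_z = 0.35148.
Intercept c from Well 1: 1632.8 + 6.13 − 66.08 = 1572.85.
At (745, 826): z = 19.2 + 290.3 + 1572.85 = 1882.4 ft.

1882.4 ft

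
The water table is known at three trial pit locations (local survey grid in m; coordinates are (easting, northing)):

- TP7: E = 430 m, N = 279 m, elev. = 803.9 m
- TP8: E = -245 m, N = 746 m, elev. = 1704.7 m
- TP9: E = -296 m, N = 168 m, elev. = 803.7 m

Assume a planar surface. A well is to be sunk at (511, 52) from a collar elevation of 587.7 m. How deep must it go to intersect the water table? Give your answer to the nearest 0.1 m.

Two edge vectors: TP7→TP8 = (-675, 467, 900.8), TP7→TP9 = (-726, -111, -0.2).
Normal n = (TP7→TP8) × (TP7→TP9) = (99895.4, -654115.8, 413967).
So ∂z/∂E = −n_x/n_z = −0.24131 and ∂z/∂N = −n_y/n_z = 1.58012.
Intercept c from TP7: 803.9 + 103.76 − 440.85 = 466.81.
At (511, 52): z_contact = −123.31 + 82.17 + 466.81 = 425.67 m.
Depth below ground = 587.7 − 425.67 = 162.0 m.

162.0 m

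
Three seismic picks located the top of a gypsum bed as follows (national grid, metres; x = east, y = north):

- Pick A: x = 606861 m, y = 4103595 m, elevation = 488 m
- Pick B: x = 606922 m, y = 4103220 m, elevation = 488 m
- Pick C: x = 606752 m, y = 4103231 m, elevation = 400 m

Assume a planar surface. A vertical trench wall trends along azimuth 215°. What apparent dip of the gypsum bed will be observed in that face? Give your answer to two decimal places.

Two edge vectors: Pick A→Pick B = (61, -375, 0), Pick A→Pick C = (-109, -364, -88).
Normal n = (Pick A→Pick B) × (Pick A→Pick C) = (33000, 5368, -63079).
So ∂z/∂x = −n_x/n_z = 0.52315 and ∂z/∂y = −n_y/n_z = 0.08510.
Unit vector along 215° is (sin 215°, cos 215°) = (-0.5736, -0.8192).
Slope in that direction = a·(-0.5736) + b·(-0.8192) = −0.36978.
Apparent dip = arctan|0.36978| = 20.29° (true dip is 27.9°, so apparent ≤ true as expected).

20.29°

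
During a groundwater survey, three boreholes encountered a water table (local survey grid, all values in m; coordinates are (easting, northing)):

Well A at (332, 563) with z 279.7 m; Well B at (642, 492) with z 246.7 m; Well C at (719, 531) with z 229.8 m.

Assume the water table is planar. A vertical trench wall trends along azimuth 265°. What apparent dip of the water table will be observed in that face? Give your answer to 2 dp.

Two edge vectors: Well A→Well B = (310, -71, -33), Well A→Well C = (387, -32, -49.9).
Normal n = (Well A→Well B) × (Well A→Well C) = (2486.9, 2698, 17557).
So ∂z/∂E = −n_x/n_z = −0.14165 and ∂z/∂N = −n_y/n_z = −0.15367.
Unit vector along 265° is (sin 265°, cos 265°) = (-0.9962, -0.0872).
Slope in that direction = a·(-0.9962) + b·(-0.0872) = 0.15450.
Apparent dip = arctan|0.15450| = 8.78° (true dip is 11.8°, so apparent ≤ true as expected).

8.78°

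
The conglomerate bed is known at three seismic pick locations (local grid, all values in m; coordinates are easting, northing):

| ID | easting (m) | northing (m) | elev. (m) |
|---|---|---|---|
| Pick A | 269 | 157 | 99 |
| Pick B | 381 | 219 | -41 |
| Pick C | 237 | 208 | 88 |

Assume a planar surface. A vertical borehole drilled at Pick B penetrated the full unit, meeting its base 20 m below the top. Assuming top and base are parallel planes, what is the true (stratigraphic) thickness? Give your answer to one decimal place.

13.3 m

Two edge vectors: Pick A→Pick B = (112, 62, -140), Pick A→Pick C = (-32, 51, -11).
Normal n = (Pick A→Pick B) × (Pick A→Pick C) = (6458, 5712, 7696).
So ∂z/∂easting = −n_x/n_z = −0.83914 and ∂z/∂northing = −n_y/n_z = −0.74220.
|∇z| = √(a²+b²) = 1.12028, so dip δ = arctan(1.12028) = 48.25°.
True thickness = vertical thickness × cos δ = 20 × cos 48.25° = 13.3 m.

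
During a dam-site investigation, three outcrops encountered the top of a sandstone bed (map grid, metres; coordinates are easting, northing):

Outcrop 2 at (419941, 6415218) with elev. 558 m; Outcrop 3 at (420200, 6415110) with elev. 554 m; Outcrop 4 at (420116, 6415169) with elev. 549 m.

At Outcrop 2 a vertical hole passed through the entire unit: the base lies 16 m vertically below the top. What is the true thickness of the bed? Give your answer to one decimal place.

Let the plane be z = a·easting + b·northing + c.
Outcrop 3−Outcrop 2: 259a − 108b = −4;  Outcrop 4−Outcrop 2: 175a − 49b = −9.
Solving gives a = −0.12498, b = −0.26268.
|∇z| = √(a²+b²) = 0.29090, so dip δ = arctan(0.29090) = 16.22°.
True thickness = vertical thickness × cos δ = 16 × cos 16.22° = 15.4 m.

15.4 m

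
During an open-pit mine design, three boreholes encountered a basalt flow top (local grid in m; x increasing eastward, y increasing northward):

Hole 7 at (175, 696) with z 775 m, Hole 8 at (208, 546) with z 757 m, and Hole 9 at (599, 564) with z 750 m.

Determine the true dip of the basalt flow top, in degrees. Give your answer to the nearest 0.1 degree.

Two edge vectors: Hole 7→Hole 8 = (33, -150, -18), Hole 7→Hole 9 = (424, -132, -25).
Normal n = (Hole 7→Hole 8) × (Hole 7→Hole 9) = (1374, -6807, 59244).
So ∂z/∂x = −n_x/n_z = −0.02319 and ∂z/∂y = −n_y/n_z = 0.11490.
Gradient magnitude |∇z| = √(a² + b²) = √(0.00054 + 0.01320) = 0.11722.
True dip = arctan(0.11722) = 6.7°, dipping toward SSE (azimuth ≈ 169°).

6.7°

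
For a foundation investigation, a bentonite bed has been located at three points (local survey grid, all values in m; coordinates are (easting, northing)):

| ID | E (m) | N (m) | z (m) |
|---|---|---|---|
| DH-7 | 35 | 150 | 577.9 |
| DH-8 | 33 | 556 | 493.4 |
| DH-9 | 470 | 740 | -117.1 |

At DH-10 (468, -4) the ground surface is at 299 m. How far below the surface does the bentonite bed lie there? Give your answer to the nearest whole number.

254 m

Let the plane be z = a·E + b·N + c.
DH-8−DH-7: −2a + 406b = −84.5;  DH-9−DH-7: 435a + 590b = −695.
Solving gives a = −1.30668, b = −0.21456.
Then c = 577.9 − a·35 − b·150 = 655.82.
At (468, -4): z_contact = −611.5 + 0.9 + 655.82 = 45.1 m.
Depth below ground = 299 − 45.1 = 254 m.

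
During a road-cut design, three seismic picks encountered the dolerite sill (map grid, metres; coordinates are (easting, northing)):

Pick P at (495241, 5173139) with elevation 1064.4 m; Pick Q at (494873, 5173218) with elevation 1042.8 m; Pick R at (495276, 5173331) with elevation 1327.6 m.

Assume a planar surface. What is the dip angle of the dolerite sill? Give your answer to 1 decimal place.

53.5°

Two edge vectors: Pick P→Pick Q = (-368, 79, -21.6), Pick P→Pick R = (35, 192, 263.2).
Normal n = (Pick P→Pick Q) × (Pick P→Pick R) = (24940, 96101.6, -73421).
So ∂z/∂E = −n_x/n_z = 0.33968 and ∂z/∂N = −n_y/n_z = 1.30891.
Gradient magnitude |∇z| = √(a² + b²) = √(0.11539 + 1.71325) = 1.35227.
True dip = arctan(1.35227) = 53.5°, dipping toward SSW (azimuth ≈ 195°).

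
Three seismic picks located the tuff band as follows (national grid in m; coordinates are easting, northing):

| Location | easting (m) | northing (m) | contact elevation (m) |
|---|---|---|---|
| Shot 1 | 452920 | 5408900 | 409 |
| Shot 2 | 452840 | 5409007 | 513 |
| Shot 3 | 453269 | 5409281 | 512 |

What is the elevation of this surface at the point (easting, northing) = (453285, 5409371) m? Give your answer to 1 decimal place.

Let the plane be z = a·easting + b·northing + c.
Shot 2−Shot 1: −80a + 107b = 104;  Shot 3−Shot 1: 349a + 381b = 103.
Solving gives a = −0.421730092, b = 0.656650399.
Then c = 409 − a·452920 − b·5408900 = −3360337.35.
At (453285, 5409371): z = −191163.9 + 3552065.6 − 3360337.35 = 564.4 m.

564.4 m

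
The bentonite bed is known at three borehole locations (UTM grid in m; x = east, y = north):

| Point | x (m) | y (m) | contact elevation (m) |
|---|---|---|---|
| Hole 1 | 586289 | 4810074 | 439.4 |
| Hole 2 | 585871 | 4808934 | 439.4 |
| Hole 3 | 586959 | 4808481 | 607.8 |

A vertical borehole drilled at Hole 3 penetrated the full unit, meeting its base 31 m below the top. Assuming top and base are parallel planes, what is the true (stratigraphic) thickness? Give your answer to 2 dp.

Two edge vectors: Hole 1→Hole 2 = (-418, -1140, 0), Hole 1→Hole 3 = (670, -1593, 168.4).
Normal n = (Hole 1→Hole 2) × (Hole 1→Hole 3) = (-191976, 70391.2, 1429674).
So ∂z/∂x = −n_x/n_z = 0.13428 and ∂z/∂y = −n_y/n_z = −0.04924.
|∇z| = √(a²+b²) = 0.14302, so dip δ = arctan(0.14302) = 8.14°.
True thickness = vertical thickness × cos δ = 31 × cos 8.14° = 30.69 m.

30.69 m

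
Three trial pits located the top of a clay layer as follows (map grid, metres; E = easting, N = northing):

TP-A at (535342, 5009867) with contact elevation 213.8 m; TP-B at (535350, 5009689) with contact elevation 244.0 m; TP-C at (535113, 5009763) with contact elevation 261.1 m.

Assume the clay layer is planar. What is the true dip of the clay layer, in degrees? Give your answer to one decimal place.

Let the plane be z = a·E + b·N + c.
TP-B−TP-A: 8a − 178b = 30.2;  TP-C−TP-A: −229a − 104b = 47.3.
Solving gives a = −0.12691, b = −0.17537.
Gradient magnitude |∇z| = √(a² + b²) = √(0.01611 + 0.03075) = 0.21647.
True dip = arctan(0.21647) = 12.2°, dipping toward NE (azimuth ≈ 036°).

12.2°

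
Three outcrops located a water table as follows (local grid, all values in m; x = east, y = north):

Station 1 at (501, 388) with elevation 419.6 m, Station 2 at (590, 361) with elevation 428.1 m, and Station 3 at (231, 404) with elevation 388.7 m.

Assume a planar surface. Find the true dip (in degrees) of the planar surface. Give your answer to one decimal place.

Let the plane be z = a·x + b·y + c.
Station 2−Station 1: 89a − 27b = 8.5;  Station 3−Station 1: −270a + 16b = −30.9.
Solving gives a = 0.11904, b = 0.07758.
Gradient magnitude |∇z| = √(a² + b²) = √(0.01417 + 0.00602) = 0.14209.
True dip = arctan(0.14209) = 8.1°, dipping toward WSW (azimuth ≈ 237°).

8.1°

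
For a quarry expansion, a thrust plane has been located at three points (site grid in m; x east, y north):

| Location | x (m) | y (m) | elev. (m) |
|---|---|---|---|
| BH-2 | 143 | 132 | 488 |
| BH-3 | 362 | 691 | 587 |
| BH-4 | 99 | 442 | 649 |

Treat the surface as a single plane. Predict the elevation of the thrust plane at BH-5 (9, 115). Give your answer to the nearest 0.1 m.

Two edge vectors: BH-2→BH-3 = (219, 559, 99), BH-2→BH-4 = (-44, 310, 161).
Normal n = (BH-2→BH-3) × (BH-2→BH-4) = (59309, -39615, 92486).
So ∂z/∂x = −n_x/n_z = −0.64128 and ∂z/∂y = −n_y/n_z = 0.42834.
Intercept c from BH-2: 488 + 91.70 − 56.54 = 523.16.
At (9, 115): z = −5.8 + 49.3 + 523.16 = 566.6 m.

566.6 m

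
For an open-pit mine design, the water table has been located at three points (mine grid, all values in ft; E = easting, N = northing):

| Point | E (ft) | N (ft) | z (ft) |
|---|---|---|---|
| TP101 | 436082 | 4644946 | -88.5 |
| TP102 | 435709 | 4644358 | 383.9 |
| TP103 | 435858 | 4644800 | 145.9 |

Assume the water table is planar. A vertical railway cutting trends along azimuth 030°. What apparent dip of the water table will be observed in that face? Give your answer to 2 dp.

33.09°

Let the plane be z = a·E + b·N + c.
TP102−TP101: −373a − 588b = 472.4;  TP103−TP101: −224a − 146b = 234.4.
Solving gives a = −0.89130, b = −0.23800.
Unit vector along 030° is (sin 30°, cos 30°) = (0.5000, 0.8660).
Slope in that direction = a·(0.5000) + b·(0.8660) = −0.65177.
Apparent dip = arctan|0.65177| = 33.09° (true dip is 42.7°, so apparent ≤ true as expected).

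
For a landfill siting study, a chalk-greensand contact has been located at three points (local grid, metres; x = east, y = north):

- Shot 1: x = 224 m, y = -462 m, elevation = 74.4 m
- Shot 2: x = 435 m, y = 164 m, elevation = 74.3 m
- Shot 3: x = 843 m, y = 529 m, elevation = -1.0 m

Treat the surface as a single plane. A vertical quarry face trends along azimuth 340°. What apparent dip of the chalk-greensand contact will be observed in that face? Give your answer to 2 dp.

Let the plane be z = a·x + b·y + c.
Shot 2−Shot 1: 211a + 626b = −0.1;  Shot 3−Shot 1: 619a + 991b = −75.4.
Solving gives a = −0.26403, b = 0.08883.
Unit vector along 340° is (sin 340°, cos 340°) = (-0.3420, 0.9397).
Slope in that direction = a·(-0.3420) + b·(0.9397) = 0.17378.
Apparent dip = arctan|0.17378| = 9.86° (true dip is 15.6°, so apparent ≤ true as expected).

9.86°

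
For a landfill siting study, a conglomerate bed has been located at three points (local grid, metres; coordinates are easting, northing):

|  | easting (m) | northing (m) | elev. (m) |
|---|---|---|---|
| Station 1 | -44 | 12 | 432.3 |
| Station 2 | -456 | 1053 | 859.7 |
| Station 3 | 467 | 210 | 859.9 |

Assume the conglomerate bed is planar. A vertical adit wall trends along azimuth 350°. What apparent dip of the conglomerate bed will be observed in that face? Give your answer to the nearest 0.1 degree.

28.0°

Let the plane be z = a·easting + b·northing + c.
Station 2−Station 1: −412a + 1041b = 427.4;  Station 3−Station 1: 511a + 198b = 427.6.
Solving gives a = 0.58760, b = 0.64312.
Unit vector along 350° is (sin 350°, cos 350°) = (-0.1736, 0.9848).
Slope in that direction = a·(-0.1736) + b·(0.9848) = 0.53132.
Apparent dip = arctan|0.53132| = 28.0° (true dip is 41.1°, so apparent ≤ true as expected).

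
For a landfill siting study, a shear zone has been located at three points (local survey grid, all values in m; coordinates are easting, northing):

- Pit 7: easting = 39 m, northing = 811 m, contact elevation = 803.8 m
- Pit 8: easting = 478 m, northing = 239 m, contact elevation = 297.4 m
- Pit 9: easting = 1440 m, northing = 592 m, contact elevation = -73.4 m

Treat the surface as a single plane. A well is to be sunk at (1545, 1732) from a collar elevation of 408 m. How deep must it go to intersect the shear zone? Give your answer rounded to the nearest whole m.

Let the plane be z = a·easting + b·northing + c.
Pit 8−Pit 7: 439a − 572b = −506.4;  Pit 9−Pit 7: 1401a − 219b = −877.2.
Solving gives a = −0.55423, b = 0.45996.
Then c = 803.8 − a·39 − b·811 = 452.39.
At (1545, 1732): z_contact = −856.3 + 796.6 + 452.39 = 392.8 m.
Depth below ground = 408 − 392.8 = 15 m.

15 m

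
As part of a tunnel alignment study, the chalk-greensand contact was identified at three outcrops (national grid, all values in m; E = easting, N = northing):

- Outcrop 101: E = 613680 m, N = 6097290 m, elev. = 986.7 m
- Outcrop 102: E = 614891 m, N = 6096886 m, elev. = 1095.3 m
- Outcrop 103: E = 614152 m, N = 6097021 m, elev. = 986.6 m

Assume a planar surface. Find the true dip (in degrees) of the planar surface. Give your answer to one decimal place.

Two edge vectors: Outcrop 101→Outcrop 102 = (1211, -404, 108.6), Outcrop 101→Outcrop 103 = (472, -269, -0.1).
Normal n = (Outcrop 101→Outcrop 102) × (Outcrop 101→Outcrop 103) = (29253.8, 51380.3, -135071).
So ∂z/∂E = −n_x/n_z = 0.21658 and ∂z/∂N = −n_y/n_z = 0.38039.
Gradient magnitude |∇z| = √(a² + b²) = √(0.04691 + 0.14470) = 0.43773.
True dip = arctan(0.43773) = 23.6°, dipping toward SSW (azimuth ≈ 210°).

23.6°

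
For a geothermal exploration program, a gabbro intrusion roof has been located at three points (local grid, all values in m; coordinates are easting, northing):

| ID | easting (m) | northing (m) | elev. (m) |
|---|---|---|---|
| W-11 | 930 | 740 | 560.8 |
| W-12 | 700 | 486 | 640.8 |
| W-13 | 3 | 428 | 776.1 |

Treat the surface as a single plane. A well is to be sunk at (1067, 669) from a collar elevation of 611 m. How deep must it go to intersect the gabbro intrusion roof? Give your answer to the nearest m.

64 m

Two edge vectors: W-11→W-12 = (-230, -254, 80), W-11→W-13 = (-927, -312, 215.3).
Normal n = (W-11→W-12) × (W-11→W-13) = (-29726.2, -24641, -163698).
So ∂z/∂easting = −n_x/n_z = −0.18159 and ∂z/∂northing = −n_y/n_z = −0.15053.
Intercept c from W-11: 560.8 + 168.88 + 111.39 = 841.07.
At (1067, 669): z_contact = −193.8 − 100.7 + 841.07 = 546.6 m.
Depth below ground = 611 − 546.6 = 64 m.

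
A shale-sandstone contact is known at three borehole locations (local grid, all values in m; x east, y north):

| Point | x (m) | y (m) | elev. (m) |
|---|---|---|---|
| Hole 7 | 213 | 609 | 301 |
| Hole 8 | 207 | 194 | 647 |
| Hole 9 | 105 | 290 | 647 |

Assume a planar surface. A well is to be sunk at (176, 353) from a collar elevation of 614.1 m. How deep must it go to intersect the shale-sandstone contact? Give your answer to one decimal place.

73.9 m

Two edge vectors: Hole 7→Hole 8 = (-6, -415, 346), Hole 7→Hole 9 = (-108, -319, 346).
Normal n = (Hole 7→Hole 8) × (Hole 7→Hole 9) = (-33216, -35292, -42906).
So ∂z/∂x = −n_x/n_z = −0.77416 and ∂z/∂y = −n_y/n_z = −0.82254.
Intercept c from Hole 7: 301 + 164.90 + 500.93 = 966.82.
At (176, 353): z_contact = −136.25 − 290.36 + 966.82 = 540.21 m.
Depth below ground = 614.1 − 540.21 = 73.9 m.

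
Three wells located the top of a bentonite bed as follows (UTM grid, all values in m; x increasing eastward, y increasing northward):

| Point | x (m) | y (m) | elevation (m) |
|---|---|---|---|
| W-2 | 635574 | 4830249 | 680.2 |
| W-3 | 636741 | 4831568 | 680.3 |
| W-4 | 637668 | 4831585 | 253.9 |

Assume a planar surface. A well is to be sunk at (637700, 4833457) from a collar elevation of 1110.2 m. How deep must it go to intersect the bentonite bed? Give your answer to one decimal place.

Let the plane be z = a·x + b·y + c.
W-3−W-2: 1167a + 1319b = 0.1;  W-4−W-2: 2094a + 1336b = −426.3.
Solving gives a = −0.467566262, b = 0.413760294.
Then c = 680.2 − a·635574 − b·4830249 = −1700712.09.
At (637700, 4833457): z_contact = −298167.01 + 1999892.59 − 1700712.09 = 1013.50 m.
Depth below ground = 1110.2 − 1013.50 = 96.7 m.

96.7 m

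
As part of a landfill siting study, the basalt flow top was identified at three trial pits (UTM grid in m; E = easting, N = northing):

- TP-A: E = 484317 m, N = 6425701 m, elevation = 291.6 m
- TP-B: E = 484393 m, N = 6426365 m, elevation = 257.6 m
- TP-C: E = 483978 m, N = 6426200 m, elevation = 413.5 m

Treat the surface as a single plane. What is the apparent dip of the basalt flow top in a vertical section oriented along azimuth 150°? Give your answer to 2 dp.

10.13°

Two edge vectors: TP-A→TP-B = (76, 664, -34), TP-A→TP-C = (-339, 499, 121.9).
Normal n = (TP-A→TP-B) × (TP-A→TP-C) = (97907.6, 2261.6, 263020).
So ∂z/∂E = −n_x/n_z = −0.37224 and ∂z/∂N = −n_y/n_z = −0.00860.
Unit vector along 150° is (sin 150°, cos 150°) = (0.5000, -0.8660).
Slope in that direction = a·(0.5000) + b·(-0.8660) = −0.17868.
Apparent dip = arctan|0.17868| = 10.13° (true dip is 20.4°, so apparent ≤ true as expected).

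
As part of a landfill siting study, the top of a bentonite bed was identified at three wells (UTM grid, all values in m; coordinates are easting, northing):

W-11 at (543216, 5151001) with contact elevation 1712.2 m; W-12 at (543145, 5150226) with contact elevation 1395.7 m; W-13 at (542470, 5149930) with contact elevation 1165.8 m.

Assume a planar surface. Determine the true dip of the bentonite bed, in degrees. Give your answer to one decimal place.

Two edge vectors: W-11→W-12 = (-71, -775, -316.5), W-11→W-13 = (-746, -1071, -546.4).
Normal n = (W-11→W-12) × (W-11→W-13) = (84488.5, 197314.6, -502109).
So ∂z/∂easting = −n_x/n_z = 0.16827 and ∂z/∂northing = −n_y/n_z = 0.39297.
Gradient magnitude |∇z| = √(a² + b²) = √(0.02831 + 0.15443) = 0.42748.
True dip = arctan(0.42748) = 23.1°, dipping toward SSW (azimuth ≈ 203°).

23.1°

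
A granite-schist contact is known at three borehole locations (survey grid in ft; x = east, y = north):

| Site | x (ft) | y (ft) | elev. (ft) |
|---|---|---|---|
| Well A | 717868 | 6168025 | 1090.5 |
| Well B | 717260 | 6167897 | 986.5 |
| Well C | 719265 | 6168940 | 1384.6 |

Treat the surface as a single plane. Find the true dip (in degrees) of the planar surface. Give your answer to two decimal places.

Two edge vectors: Well A→Well B = (-608, -128, -104), Well A→Well C = (1397, 915, 294.1).
Normal n = (Well A→Well B) × (Well A→Well C) = (57515.2, 33524.8, -377504).
So ∂z/∂x = −n_x/n_z = 0.15236 and ∂z/∂y = −n_y/n_z = 0.08881.
Gradient magnitude |∇z| = √(a² + b²) = √(0.02321 + 0.00789) = 0.17635.
True dip = arctan(0.17635) = 10.00°, dipping toward WSW (azimuth ≈ 240°).

10.00°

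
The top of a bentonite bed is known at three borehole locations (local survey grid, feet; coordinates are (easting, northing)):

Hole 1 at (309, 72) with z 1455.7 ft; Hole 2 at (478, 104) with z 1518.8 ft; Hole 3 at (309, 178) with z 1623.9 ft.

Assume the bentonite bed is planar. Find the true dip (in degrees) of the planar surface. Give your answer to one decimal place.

57.8°

Two edge vectors: Hole 1→Hole 2 = (169, 32, 63.1), Hole 1→Hole 3 = (0, 106, 168.2).
Normal n = (Hole 1→Hole 2) × (Hole 1→Hole 3) = (-1306.2, -28425.8, 17914).
So ∂z/∂E = −n_x/n_z = 0.07292 and ∂z/∂N = −n_y/n_z = 1.58679.
Gradient magnitude |∇z| = √(a² + b²) = √(0.00532 + 2.51791) = 1.58847.
True dip = arctan(1.58847) = 57.8°, dipping toward S (azimuth ≈ 183°).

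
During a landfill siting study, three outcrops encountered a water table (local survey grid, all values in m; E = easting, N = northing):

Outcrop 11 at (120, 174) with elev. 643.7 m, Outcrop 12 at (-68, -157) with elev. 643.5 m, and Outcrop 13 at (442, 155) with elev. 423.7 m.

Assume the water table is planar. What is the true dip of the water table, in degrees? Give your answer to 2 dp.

Two edge vectors: Outcrop 11→Outcrop 12 = (-188, -331, -0.2), Outcrop 11→Outcrop 13 = (322, -19, -220).
Normal n = (Outcrop 11→Outcrop 12) × (Outcrop 11→Outcrop 13) = (72816.2, -41424.4, 110154).
So ∂z/∂E = −n_x/n_z = −0.66104 and ∂z/∂N = −n_y/n_z = 0.37606.
Gradient magnitude |∇z| = √(a² + b²) = √(0.43697 + 0.14142) = 0.76052.
True dip = arctan(0.76052) = 37.25°, dipping toward ESE (azimuth ≈ 120°).

37.25°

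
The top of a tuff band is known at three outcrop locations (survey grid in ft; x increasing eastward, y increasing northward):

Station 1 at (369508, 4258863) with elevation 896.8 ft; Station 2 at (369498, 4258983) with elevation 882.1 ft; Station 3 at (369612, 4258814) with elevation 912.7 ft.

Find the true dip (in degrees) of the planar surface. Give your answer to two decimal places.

Let the plane be z = a·x + b·y + c.
Station 2−Station 1: −10a + 120b = −14.7;  Station 3−Station 1: 104a − 49b = 15.9.
Solving gives a = 0.09906, b = −0.11425.
Gradient magnitude |∇z| = √(a² + b²) = √(0.00981 + 0.01305) = 0.15121.
True dip = arctan(0.15121) = 8.60°, dipping toward NW (azimuth ≈ 319°).

8.60°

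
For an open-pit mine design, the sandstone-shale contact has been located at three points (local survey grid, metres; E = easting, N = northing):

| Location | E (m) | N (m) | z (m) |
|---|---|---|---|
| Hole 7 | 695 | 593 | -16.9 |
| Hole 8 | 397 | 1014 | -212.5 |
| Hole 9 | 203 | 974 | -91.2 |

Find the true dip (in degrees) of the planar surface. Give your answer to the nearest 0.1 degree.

42.5°

Let the plane be z = a·E + b·N + c.
Hole 8−Hole 7: −298a + 421b = −195.6;  Hole 9−Hole 7: −492a + 381b = −74.3.
Solving gives a = −0.46203, b = −0.79165.
Gradient magnitude |∇z| = √(a² + b²) = √(0.21347 + 0.62671) = 0.91662.
True dip = arctan(0.91662) = 42.5°, dipping toward NNE (azimuth ≈ 030°).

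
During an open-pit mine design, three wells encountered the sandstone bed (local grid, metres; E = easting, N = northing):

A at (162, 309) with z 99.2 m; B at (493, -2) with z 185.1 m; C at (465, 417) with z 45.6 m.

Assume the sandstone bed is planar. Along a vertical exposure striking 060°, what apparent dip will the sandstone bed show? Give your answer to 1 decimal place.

12.3°

Let the plane be z = a·E + b·N + c.
B−A: 331a − 311b = 85.9;  C−A: 303a + 108b = −53.6.
Solving gives a = −0.05687, b = −0.33674.
Unit vector along 060° is (sin 60°, cos 60°) = (0.8660, 0.5000).
Slope in that direction = a·(0.8660) + b·(0.5000) = −0.21762.
Apparent dip = arctan|0.21762| = 12.3° (true dip is 18.9°, so apparent ≤ true as expected).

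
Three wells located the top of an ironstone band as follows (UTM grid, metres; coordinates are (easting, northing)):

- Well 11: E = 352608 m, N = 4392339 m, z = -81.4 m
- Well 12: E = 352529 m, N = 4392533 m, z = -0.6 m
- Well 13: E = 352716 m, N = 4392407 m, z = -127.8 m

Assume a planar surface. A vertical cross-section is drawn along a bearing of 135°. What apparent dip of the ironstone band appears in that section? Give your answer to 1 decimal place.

27.7°

Let the plane be z = a·E + b·N + c.
Well 12−Well 11: −79a + 194b = 80.8;  Well 13−Well 11: 108a + 68b = −46.4.
Solving gives a = −0.55068, b = 0.19225.
Unit vector along 135° is (sin 135°, cos 135°) = (0.7071, -0.7071).
Slope in that direction = a·(0.7071) + b·(-0.7071) = −0.52533.
Apparent dip = arctan|0.52533| = 27.7° (true dip is 30.3°, so apparent ≤ true as expected).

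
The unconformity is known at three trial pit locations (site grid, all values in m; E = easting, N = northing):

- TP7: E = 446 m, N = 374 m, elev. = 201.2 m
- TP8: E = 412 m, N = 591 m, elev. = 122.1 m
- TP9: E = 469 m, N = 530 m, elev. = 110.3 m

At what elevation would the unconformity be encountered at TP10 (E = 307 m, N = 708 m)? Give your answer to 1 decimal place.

Let the plane be z = a·E + b·N + c.
TP8−TP7: −34a + 217b = −79.1;  TP9−TP7: 23a + 156b = −90.9.
Solving gives a = −0.71741, b = −0.47692.
Then c = 201.2 − a·446 − b·374 = 699.53.
At (307, 708): z = −220.2 − 337.7 + 699.53 = 141.6 m.

141.6 m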